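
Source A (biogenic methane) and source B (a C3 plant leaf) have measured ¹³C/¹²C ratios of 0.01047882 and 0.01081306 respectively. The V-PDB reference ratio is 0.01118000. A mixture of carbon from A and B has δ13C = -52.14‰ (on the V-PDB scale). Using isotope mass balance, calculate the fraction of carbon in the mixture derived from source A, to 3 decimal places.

δ_A = (0.01047882/0.01118000 − 1)×1000 = (0.937283 − 1)×1000 = -62.717‰
δ_B = (0.01081306/0.01118000 − 1)×1000 = (0.967179 − 1)×1000 = -32.821‰
f_A = (δ_mix − δ_B)/(δ_A − δ_B) = (-52.14 − (-32.821))/(-62.717 − (-32.821))
f_A = -19.319 / -29.896 = 0.6462

0.646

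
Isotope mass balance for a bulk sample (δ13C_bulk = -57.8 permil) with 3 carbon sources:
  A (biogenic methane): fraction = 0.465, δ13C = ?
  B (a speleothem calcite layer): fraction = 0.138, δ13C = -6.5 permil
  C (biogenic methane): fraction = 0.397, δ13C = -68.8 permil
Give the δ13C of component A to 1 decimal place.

-63.6 permil

Isotope mass balance: δ_bulk = Σ fᵢ·δᵢ.
-57.8 = 0.465×δ_A + 0.138×(-6.5) + 0.397×(-68.8)
0.465·δ_A = -57.8 − (-28.211) = -29.589
δ_A = -29.589 / 0.465 = -63.63 permil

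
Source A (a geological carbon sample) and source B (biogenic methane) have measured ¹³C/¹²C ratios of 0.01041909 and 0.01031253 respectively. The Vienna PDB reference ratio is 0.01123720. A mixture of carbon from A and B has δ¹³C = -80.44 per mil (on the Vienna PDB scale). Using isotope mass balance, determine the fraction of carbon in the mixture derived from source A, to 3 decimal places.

0.195

δ_A = (0.01041909/0.01123720 − 1)×1000 = (0.927196 − 1)×1000 = -72.804 per mil
δ_B = (0.01031253/0.01123720 − 1)×1000 = (0.917713 − 1)×1000 = -82.287 per mil
f_A = (δ_mix − δ_B)/(δ_A − δ_B) = (-80.44 − (-82.287))/(-72.804 − (-82.287))
f_A = 1.847 / 9.483 = 0.1947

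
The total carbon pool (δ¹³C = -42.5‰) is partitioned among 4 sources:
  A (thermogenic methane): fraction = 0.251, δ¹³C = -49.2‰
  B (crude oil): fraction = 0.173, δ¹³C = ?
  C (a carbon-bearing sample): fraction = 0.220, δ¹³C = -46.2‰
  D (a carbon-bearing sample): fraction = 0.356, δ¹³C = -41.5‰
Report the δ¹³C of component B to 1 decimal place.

Isotope mass balance: δ_bulk = Σ fᵢ·δᵢ.
-42.5 = 0.251×(-49.2) + 0.173×δ_B + 0.220×(-46.2) + 0.356×(-41.5)
0.173·δ_B = -42.5 − (-37.287) = -5.213
δ_B = -5.213 / 0.173 = -30.13‰

-30.1‰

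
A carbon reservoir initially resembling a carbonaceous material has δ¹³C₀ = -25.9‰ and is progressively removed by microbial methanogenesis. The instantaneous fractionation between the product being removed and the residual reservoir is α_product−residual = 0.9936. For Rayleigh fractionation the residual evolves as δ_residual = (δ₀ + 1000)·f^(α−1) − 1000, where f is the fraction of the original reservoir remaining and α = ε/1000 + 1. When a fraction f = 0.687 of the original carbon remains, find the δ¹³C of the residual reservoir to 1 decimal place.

-23.6‰

Rayleigh residual: δ_res = (δ₀ + 1000)·f^(α−1) − 1000
α − 1 = -0.00640
f^(α−1) = 0.687^(-0.00640) = 1.002406
δ_res = (-25.9 + 1000) × 1.002406 − 1000 = 976.443 − 1000 = -23.56‰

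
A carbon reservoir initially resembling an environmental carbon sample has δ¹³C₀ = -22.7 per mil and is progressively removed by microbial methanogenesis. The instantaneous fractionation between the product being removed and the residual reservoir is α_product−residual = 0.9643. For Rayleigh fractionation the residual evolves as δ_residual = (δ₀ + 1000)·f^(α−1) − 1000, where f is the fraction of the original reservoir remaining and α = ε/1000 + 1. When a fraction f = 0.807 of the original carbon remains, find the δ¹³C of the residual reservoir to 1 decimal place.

-15.2 per mil

Rayleigh residual: δ_res = (δ₀ + 1000)·f^(α−1) − 1000
α − 1 = -0.03570
f^(α−1) = 0.807^(-0.03570) = 1.007685
δ_res = (-22.7 + 1000) × 1.007685 − 1000 = 984.810 − 1000 = -15.19 per mil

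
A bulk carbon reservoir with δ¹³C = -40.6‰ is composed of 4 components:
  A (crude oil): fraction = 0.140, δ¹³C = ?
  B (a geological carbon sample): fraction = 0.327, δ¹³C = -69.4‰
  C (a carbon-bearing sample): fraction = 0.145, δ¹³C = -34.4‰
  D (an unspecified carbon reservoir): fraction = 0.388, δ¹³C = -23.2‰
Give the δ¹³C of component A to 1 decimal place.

-28.0‰

Isotope mass balance: δ_bulk = Σ fᵢ·δᵢ.
-40.6 = 0.140×δ_A + 0.327×(-69.4) + 0.145×(-34.4) + 0.388×(-23.2)
0.140·δ_A = -40.6 − (-36.683) = -3.917
δ_A = -3.917 / 0.140 = -27.98‰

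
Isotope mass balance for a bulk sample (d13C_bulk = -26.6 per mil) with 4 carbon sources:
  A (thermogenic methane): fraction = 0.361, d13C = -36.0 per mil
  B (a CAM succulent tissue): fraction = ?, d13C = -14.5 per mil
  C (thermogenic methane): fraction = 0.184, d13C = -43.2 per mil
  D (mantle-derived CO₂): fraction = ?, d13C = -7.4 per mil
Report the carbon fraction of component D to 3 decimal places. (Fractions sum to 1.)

Let f_D and f_B be the unknown fractions; fractions sum to 1 so f_D + f_B = 0.455.
Mass balance: Σ fᵢ·δᵢ = δ_bulk ⇒ f_D·(-7.4) + f_B·(-14.5) = -26.6 − (-20.945) = -5.655
Substitute f_B = 0.455 − f_D:
f_D·(-7.4 − -14.5) = -5.655 − 0.455×(-14.5) = 0.942
f_D = 0.942 / 7.1 = 0.1327

0.133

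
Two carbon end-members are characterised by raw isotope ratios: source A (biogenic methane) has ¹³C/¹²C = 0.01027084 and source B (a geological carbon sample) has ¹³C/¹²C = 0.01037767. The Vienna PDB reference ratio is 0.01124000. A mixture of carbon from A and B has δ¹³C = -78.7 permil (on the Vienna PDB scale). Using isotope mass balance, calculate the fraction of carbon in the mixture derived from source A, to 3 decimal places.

δ_A = (0.01027084/0.01124000 − 1)×1000 = (0.913776 − 1)×1000 = -86.224 permil
δ_B = (0.01037767/0.01124000 − 1)×1000 = (0.923280 − 1)×1000 = -76.720 permil
f_A = (δ_mix − δ_B)/(δ_A − δ_B) = (-78.7 − (-76.720))/(-86.224 − (-76.720))
f_A = -1.980 / -9.504 = 0.2083

0.208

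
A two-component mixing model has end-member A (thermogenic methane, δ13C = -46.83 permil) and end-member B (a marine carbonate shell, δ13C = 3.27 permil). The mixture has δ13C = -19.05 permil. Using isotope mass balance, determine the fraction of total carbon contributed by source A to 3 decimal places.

0.446

δ_mix = f_A·δ_A + (1 − f_A)·δ_B  ⇒  f_A = (δ_mix − δ_B)/(δ_A − δ_B)
f_A = (-19.05 − (3.27)) / (-46.83 − (3.27))
f_A = -22.32 / -50.10 = 0.4455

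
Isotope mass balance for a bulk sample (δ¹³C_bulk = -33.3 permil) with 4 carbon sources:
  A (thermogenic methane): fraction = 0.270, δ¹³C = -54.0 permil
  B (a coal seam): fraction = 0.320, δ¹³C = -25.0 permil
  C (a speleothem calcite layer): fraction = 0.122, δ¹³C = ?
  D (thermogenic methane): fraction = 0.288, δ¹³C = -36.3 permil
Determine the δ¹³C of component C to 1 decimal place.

Isotope mass balance: δ_bulk = Σ fᵢ·δᵢ.
-33.3 = 0.270×(-54.0) + 0.320×(-25.0) + 0.122×δ_C + 0.288×(-36.3)
0.122·δ_C = -33.3 − (-33.034) = -0.266
δ_C = -0.266 / 0.122 = -2.18 permil

-2.2 permil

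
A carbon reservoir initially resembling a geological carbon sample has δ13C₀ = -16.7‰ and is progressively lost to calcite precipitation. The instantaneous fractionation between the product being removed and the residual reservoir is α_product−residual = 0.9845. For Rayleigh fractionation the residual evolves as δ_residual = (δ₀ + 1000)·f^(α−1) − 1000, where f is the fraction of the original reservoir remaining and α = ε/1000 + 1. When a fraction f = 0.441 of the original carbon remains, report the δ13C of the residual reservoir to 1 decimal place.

-4.1‰

Rayleigh residual: δ_res = (δ₀ + 1000)·f^(α−1) − 1000
α − 1 = -0.01550
f^(α−1) = 0.441^(-0.01550) = 1.012771
δ_res = (-16.7 + 1000) × 1.012771 − 1000 = 995.858 − 1000 = -4.14‰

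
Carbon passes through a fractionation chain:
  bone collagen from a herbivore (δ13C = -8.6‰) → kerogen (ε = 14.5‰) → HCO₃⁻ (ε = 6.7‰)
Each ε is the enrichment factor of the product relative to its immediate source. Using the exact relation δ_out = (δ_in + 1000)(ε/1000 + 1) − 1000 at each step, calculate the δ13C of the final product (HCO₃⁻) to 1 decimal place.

step 1: δ = (-8.60 + 1000)·(14.5/1000 + 1) − 1000 = 5.78‰
step 2: δ = (5.78 + 1000)·(6.7/1000 + 1) − 1000 = 12.51‰

12.5‰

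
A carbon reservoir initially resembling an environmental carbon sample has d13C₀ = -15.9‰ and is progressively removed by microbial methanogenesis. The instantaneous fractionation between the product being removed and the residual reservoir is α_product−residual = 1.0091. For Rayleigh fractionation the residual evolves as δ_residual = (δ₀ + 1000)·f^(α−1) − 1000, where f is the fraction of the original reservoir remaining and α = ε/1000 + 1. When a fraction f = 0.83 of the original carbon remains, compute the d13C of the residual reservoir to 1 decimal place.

-17.6‰

Rayleigh residual: δ_res = (δ₀ + 1000)·f^(α−1) − 1000
α − 1 = 0.00910
f^(α−1) = 0.83^(0.00910) = 0.998306
δ_res = (-15.9 + 1000) × 0.998306 − 1000 = 982.433 − 1000 = -17.57‰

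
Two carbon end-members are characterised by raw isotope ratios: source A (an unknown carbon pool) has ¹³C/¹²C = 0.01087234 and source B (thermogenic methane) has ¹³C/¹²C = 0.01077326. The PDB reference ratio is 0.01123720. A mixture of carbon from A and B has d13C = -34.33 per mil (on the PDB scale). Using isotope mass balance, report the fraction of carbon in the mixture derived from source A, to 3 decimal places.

δ_A = (0.01087234/0.01123720 − 1)×1000 = (0.967531 − 1)×1000 = -32.469 per mil
δ_B = (0.01077326/0.01123720 − 1)×1000 = (0.958714 − 1)×1000 = -41.286 per mil
f_A = (δ_mix − δ_B)/(δ_A − δ_B) = (-34.33 − (-41.286))/(-32.469 − (-41.286))
f_A = 6.956 / 8.817 = 0.7889

0.789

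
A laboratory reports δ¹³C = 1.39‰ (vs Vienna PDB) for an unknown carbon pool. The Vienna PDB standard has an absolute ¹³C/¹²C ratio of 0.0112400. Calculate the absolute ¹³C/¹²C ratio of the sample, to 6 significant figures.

0.0112556

R_sample = R_standard × (δ¹³C/1000 + 1)
R_sample = 0.0112400 × (1.39/1000 + 1) = 0.0112400 × 1.001390
R_sample = 0.0112556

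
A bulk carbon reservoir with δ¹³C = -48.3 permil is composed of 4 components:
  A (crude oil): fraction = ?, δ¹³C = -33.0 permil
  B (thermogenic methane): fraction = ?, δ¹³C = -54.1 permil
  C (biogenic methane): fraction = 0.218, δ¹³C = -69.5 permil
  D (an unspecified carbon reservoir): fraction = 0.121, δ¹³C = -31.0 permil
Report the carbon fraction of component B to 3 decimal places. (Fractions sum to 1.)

Let f_B and f_A be the unknown fractions; fractions sum to 1 so f_B + f_A = 0.661.
Mass balance: Σ fᵢ·δᵢ = δ_bulk ⇒ f_B·(-54.1) + f_A·(-33.0) = -48.3 − (-18.902) = -29.398
Substitute f_A = 0.661 − f_B:
f_B·(-54.1 − -33.0) = -29.398 − 0.661×(-33.0) = -7.585
f_B = -7.585 / -21.1 = 0.3595

0.359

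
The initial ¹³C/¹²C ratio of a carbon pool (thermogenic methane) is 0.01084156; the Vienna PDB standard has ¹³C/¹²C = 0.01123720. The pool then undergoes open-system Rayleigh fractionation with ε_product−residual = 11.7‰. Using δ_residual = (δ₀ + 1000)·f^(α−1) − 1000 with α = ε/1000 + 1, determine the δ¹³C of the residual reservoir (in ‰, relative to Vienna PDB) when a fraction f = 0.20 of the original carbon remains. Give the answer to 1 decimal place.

-53.2‰

δ₀ = (0.01084156/0.01123720 − 1)×1000 = (0.964792 − 1)×1000 = -35.208‰
α − 1 = ε/1000 = 0.0117
f^(α−1) = 0.20^(0.0117) = 0.981346
δ_res = (-35.208 + 1000) × 0.981346 − 1000 = 946.794 − 1000 = -53.21‰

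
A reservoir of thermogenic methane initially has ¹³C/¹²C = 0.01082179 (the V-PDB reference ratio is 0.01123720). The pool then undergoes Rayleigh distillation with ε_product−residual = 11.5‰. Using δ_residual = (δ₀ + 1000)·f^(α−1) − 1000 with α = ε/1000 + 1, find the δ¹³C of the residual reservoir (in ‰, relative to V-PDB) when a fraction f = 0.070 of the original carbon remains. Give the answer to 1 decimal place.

δ₀ = (0.01082179/0.01123720 − 1)×1000 = (0.963033 − 1)×1000 = -36.967‰
α − 1 = ε/1000 = 0.0115
f^(α−1) = 0.070^(0.0115) = 0.969881
δ_res = (-36.967 + 1000) × 0.969881 − 1000 = 934.027 − 1000 = -65.97‰

-66.0‰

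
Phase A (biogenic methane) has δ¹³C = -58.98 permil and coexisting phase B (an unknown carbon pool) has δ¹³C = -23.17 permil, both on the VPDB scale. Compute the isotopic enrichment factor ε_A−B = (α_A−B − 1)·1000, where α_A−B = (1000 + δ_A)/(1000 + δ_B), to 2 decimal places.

α_A−B = (1000 + -58.98) / (1000 + -23.17) = 941.02 / 976.83 = 0.963341
ε_A−B = (0.963341 − 1) × 1000 = -36.659 permil
(The approximation ε ≈ δ_A − δ_B would give -35.81 permil.)

-36.66 permil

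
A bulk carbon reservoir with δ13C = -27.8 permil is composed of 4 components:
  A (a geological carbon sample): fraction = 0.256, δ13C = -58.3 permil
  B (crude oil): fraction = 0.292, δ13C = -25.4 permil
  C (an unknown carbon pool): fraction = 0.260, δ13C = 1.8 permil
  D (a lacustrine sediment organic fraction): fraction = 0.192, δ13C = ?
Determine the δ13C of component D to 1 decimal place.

Isotope mass balance: δ_bulk = Σ fᵢ·δᵢ.
-27.8 = 0.256×(-58.3) + 0.292×(-25.4) + 0.260×(1.8) + 0.192×δ_D
0.192·δ_D = -27.8 − (-21.874) = -5.926
δ_D = -5.926 / 0.192 = -30.87 permil

-30.9 permil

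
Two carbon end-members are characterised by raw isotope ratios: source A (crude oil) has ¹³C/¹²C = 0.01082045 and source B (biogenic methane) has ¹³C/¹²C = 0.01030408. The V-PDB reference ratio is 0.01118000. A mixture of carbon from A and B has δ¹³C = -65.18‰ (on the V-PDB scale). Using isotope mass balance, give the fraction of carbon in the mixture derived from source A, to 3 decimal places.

0.285

δ_A = (0.01082045/0.01118000 − 1)×1000 = (0.967840 − 1)×1000 = -32.160‰
δ_B = (0.01030408/0.01118000 − 1)×1000 = (0.921653 − 1)×1000 = -78.347‰
f_A = (δ_mix − δ_B)/(δ_A − δ_B) = (-65.18 − (-78.347))/(-32.160 − (-78.347))
f_A = 13.167 / 46.187 = 0.2851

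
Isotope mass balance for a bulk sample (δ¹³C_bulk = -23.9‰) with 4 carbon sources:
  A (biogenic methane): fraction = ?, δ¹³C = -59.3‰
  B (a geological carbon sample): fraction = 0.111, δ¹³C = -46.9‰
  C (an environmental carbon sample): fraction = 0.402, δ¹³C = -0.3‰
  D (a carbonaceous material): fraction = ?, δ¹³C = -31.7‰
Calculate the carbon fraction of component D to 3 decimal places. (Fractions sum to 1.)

Let f_D and f_A be the unknown fractions; fractions sum to 1 so f_D + f_A = 0.487.
Mass balance: Σ fᵢ·δᵢ = δ_bulk ⇒ f_D·(-31.7) + f_A·(-59.3) = -23.9 − (-5.326) = -18.573
Substitute f_A = 0.487 − f_D:
f_D·(-31.7 − -59.3) = -18.573 − 0.487×(-59.3) = 10.306
f_D = 10.306 / 27.6 = 0.3734

0.373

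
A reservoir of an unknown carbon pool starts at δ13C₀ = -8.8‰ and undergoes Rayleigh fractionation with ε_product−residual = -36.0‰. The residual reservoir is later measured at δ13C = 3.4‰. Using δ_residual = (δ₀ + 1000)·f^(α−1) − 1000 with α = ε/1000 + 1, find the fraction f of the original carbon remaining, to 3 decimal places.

0.712

α − 1 = ε/1000 = -0.0360
(δ_res + 1000)/(δ₀ + 1000) = (3.4 + 1000)/(-8.8 + 1000) = 1003.4/991.2 = 1.012308
f = 1.012308^(1/-0.0360) = exp(ln(1.012308)/-0.0360) = exp(0.01223/-0.0360)
f = exp(-0.3398) = 0.7119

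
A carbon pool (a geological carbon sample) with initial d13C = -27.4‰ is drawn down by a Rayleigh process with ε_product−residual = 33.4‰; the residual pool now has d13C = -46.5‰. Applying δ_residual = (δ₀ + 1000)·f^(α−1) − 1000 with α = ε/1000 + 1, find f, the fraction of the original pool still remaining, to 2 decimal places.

α − 1 = ε/1000 = 0.0334
(δ_res + 1000)/(δ₀ + 1000) = (-46.5 + 1000)/(-27.4 + 1000) = 953.5/972.6 = 0.980362
f = 0.980362^(1/0.0334) = exp(ln(0.980362)/0.0334) = exp(-0.01983/0.0334)
f = exp(-0.5938) = 0.5522

0.55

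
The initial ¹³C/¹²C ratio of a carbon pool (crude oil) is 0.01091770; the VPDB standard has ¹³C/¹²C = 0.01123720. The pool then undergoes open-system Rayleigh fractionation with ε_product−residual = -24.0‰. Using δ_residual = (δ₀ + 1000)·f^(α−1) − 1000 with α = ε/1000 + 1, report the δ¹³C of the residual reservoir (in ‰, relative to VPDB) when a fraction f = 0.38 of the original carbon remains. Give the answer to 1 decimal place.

-5.6‰

δ₀ = (0.01091770/0.01123720 − 1)×1000 = (0.971568 − 1)×1000 = -28.432‰
α − 1 = ε/1000 = -0.0240
f^(α−1) = 0.38^(-0.0240) = 1.023494
δ_res = (-28.432 + 1000) × 1.023494 − 1000 = 994.393 − 1000 = -5.61‰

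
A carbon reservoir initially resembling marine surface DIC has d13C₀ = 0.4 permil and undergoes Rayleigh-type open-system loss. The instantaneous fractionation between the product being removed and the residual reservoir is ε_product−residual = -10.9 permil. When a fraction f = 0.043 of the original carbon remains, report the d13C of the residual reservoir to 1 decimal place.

35.3 permil

Rayleigh residual: δ_res = (δ₀ + 1000)·f^(α−1) − 1000
α = ε/1000 + 1 = 0.98910, so α − 1 = -0.01090
f^(α−1) = 0.043^(-0.01090) = 1.034892
δ_res = (0.4 + 1000) × 1.034892 − 1000 = 1035.306 − 1000 = 35.31 permil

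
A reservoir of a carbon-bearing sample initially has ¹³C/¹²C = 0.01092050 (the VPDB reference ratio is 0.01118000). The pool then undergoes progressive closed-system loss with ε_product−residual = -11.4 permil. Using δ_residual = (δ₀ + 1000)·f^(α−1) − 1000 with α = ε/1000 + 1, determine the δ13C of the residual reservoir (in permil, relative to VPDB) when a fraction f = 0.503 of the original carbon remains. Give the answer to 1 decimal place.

δ₀ = (0.01092050/0.01118000 − 1)×1000 = (0.976789 − 1)×1000 = -23.211 permil
α − 1 = ε/1000 = -0.0114
f^(α−1) = 0.503^(-0.0114) = 1.007864
δ_res = (-23.211 + 1000) × 1.007864 − 1000 = 984.471 − 1000 = -15.53 permil

-15.5 permil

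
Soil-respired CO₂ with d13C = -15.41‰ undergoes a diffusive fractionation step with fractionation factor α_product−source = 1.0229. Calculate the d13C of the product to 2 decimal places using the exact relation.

δ_product = (δ_source + 1000)·α − 1000
δ_product = (-15.41 + 1000) × 1.0229 − 1000
δ_product = 1007.137 − 1000 = 7.137‰

7.14‰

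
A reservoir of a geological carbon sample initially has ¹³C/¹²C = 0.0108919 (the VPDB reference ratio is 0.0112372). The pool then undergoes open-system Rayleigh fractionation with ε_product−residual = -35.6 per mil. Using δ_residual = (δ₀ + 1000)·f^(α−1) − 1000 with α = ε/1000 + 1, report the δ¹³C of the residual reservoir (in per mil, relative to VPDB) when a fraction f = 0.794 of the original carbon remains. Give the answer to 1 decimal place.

-22.7 per mil

δ₀ = (0.0108919/0.0112372 − 1)×1000 = (0.969272 − 1)×1000 = -30.728 per mil
α − 1 = ε/1000 = -0.0356
f^(α−1) = 0.794^(-0.0356) = 1.008246
δ_res = (-30.728 + 1000) × 1.008246 − 1000 = 977.264 − 1000 = -22.74 per mil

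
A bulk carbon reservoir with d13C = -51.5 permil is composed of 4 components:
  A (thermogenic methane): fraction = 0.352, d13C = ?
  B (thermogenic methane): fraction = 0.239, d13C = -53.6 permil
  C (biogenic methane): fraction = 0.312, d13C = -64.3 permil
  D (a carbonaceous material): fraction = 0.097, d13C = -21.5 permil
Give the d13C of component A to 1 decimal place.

-47.0 permil

Isotope mass balance: δ_bulk = Σ fᵢ·δᵢ.
-51.5 = 0.352×δ_A + 0.239×(-53.6) + 0.312×(-64.3) + 0.097×(-21.5)
0.352·δ_A = -51.5 − (-34.957) = -16.543
δ_A = -16.543 / 0.352 = -47.00 permil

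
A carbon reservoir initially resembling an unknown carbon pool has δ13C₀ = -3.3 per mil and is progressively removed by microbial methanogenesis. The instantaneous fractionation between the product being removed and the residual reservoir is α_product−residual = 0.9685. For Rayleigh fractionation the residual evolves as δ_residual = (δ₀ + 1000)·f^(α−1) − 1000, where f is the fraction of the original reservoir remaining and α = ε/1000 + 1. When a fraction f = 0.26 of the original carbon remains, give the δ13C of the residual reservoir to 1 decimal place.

Rayleigh residual: δ_res = (δ₀ + 1000)·f^(α−1) − 1000
α − 1 = -0.03150
f^(α−1) = 0.26^(-0.03150) = 1.043346
δ_res = (-3.3 + 1000) × 1.043346 − 1000 = 1039.903 − 1000 = 39.90 per mil

39.9 per mil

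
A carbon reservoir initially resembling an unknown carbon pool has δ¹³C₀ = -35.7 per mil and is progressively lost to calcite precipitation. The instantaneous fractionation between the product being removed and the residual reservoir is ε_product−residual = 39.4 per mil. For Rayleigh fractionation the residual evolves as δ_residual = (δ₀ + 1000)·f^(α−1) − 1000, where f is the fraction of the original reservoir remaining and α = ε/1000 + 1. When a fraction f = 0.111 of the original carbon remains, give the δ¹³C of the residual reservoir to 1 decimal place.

Rayleigh residual: δ_res = (δ₀ + 1000)·f^(α−1) − 1000
α = ε/1000 + 1 = 1.03940, so α − 1 = 0.03940
f^(α−1) = 0.111^(0.03940) = 0.917035
δ_res = (-35.7 + 1000) × 0.917035 − 1000 = 884.296 − 1000 = -115.70 per mil

-115.7 per mil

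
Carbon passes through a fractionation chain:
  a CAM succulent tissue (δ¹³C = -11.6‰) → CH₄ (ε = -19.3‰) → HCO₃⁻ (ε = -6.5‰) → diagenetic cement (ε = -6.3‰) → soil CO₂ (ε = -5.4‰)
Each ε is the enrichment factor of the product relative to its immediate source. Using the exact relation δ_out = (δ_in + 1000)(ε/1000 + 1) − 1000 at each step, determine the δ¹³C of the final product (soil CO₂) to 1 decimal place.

step 1: δ = (-11.60 + 1000)·(-19.3/1000 + 1) − 1000 = -30.68‰
step 2: δ = (-30.68 + 1000)·(-6.5/1000 + 1) − 1000 = -36.98‰
step 3: δ = (-36.98 + 1000)·(-6.3/1000 + 1) − 1000 = -43.04‰
step 4: δ = (-43.04 + 1000)·(-5.4/1000 + 1) − 1000 = -48.21‰

-48.2‰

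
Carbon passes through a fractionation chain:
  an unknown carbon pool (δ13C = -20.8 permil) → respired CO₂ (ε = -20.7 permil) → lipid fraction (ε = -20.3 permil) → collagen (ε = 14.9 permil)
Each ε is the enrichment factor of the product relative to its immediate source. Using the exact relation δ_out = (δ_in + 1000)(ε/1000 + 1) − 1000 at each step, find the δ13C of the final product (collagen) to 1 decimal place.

-46.5 permil

step 1: δ = (-20.80 + 1000)·(-20.7/1000 + 1) − 1000 = -41.07 permil
step 2: δ = (-41.07 + 1000)·(-20.3/1000 + 1) − 1000 = -60.54 permil
step 3: δ = (-60.54 + 1000)·(14.9/1000 + 1) − 1000 = -46.54 permil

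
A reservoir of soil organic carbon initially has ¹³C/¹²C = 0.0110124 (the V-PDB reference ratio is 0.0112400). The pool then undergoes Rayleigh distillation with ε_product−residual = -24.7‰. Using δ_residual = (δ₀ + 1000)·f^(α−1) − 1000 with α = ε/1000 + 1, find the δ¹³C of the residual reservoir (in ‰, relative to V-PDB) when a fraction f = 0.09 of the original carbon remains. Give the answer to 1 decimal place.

δ₀ = (0.0110124/0.0112400 − 1)×1000 = (0.979751 − 1)×1000 = -20.249‰
α − 1 = ε/1000 = -0.0247
f^(α−1) = 0.09^(-0.0247) = 1.061281
δ_res = (-20.249 + 1000) × 1.061281 − 1000 = 1039.791 − 1000 = 39.79‰

39.8‰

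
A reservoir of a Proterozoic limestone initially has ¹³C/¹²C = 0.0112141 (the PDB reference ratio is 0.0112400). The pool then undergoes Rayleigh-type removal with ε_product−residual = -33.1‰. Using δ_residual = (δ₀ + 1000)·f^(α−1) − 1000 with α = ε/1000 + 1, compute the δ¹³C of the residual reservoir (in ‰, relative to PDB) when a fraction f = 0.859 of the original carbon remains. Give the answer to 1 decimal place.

2.7‰

δ₀ = (0.0112141/0.0112400 − 1)×1000 = (0.997696 − 1)×1000 = -2.304‰
α − 1 = ε/1000 = -0.0331
f^(α−1) = 0.859^(-0.0331) = 1.005043
δ_res = (-2.304 + 1000) × 1.005043 − 1000 = 1002.728 − 1000 = 2.73‰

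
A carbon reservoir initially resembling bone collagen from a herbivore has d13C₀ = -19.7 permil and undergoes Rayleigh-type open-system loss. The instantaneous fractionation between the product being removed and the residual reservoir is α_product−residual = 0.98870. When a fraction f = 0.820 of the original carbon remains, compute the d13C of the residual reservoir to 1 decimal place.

Rayleigh residual: δ_res = (δ₀ + 1000)·f^(α−1) − 1000
α − 1 = -0.01130
f^(α−1) = 0.820^(-0.01130) = 1.002245
δ_res = (-19.7 + 1000) × 1.002245 − 1000 = 982.501 − 1000 = -17.50 permil

-17.5 permil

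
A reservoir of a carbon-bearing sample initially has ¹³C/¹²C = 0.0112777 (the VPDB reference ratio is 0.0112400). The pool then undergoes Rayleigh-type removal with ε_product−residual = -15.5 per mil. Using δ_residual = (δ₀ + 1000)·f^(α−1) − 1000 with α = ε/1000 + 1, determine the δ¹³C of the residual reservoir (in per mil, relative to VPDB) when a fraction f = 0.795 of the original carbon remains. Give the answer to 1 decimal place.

δ₀ = (0.0112777/0.0112400 − 1)×1000 = (1.003354 − 1)×1000 = 3.354 per mil
α − 1 = ε/1000 = -0.0155
f^(α−1) = 0.795^(-0.0155) = 1.003562
δ_res = (3.354 + 1000) × 1.003562 − 1000 = 1006.928 − 1000 = 6.93 per mil

6.9 per mil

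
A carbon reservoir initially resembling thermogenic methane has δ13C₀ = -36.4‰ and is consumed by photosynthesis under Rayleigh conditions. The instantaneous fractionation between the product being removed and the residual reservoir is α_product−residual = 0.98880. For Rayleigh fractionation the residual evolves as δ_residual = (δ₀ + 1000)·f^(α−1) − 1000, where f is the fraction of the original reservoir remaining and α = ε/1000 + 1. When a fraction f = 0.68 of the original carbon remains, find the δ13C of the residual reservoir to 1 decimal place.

-32.2‰

Rayleigh residual: δ_res = (δ₀ + 1000)·f^(α−1) − 1000
α − 1 = -0.01120
f^(α−1) = 0.68^(-0.01120) = 1.004329
δ_res = (-36.4 + 1000) × 1.004329 − 1000 = 967.771 − 1000 = -32.23‰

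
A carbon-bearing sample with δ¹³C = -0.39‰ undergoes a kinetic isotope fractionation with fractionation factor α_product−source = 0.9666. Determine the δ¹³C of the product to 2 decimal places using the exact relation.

δ_product = (δ_source + 1000)·α − 1000
δ_product = (-0.39 + 1000) × 0.9666 − 1000
δ_product = 966.223 − 1000 = -33.777‰

-33.78‰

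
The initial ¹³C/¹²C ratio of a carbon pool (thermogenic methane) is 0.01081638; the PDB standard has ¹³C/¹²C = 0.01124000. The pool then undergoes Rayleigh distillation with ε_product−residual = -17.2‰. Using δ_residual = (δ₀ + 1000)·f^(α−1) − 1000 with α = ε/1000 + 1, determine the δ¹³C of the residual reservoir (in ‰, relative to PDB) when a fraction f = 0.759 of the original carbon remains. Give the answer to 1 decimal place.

-33.1‰

δ₀ = (0.01081638/0.01124000 − 1)×1000 = (0.962311 − 1)×1000 = -37.689‰
α − 1 = ε/1000 = -0.0172
f^(α−1) = 0.759^(-0.0172) = 1.004754
δ_res = (-37.689 + 1000) × 1.004754 − 1000 = 966.886 − 1000 = -33.11‰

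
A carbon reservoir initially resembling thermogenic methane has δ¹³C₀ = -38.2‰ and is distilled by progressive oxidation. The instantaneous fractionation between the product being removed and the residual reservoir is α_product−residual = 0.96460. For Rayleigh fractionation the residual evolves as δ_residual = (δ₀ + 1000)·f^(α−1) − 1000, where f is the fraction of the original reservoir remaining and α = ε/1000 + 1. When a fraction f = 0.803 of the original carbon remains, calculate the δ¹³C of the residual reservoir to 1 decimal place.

Rayleigh residual: δ_res = (δ₀ + 1000)·f^(α−1) − 1000
α − 1 = -0.03540
f^(α−1) = 0.803^(-0.03540) = 1.007797
δ_res = (-38.2 + 1000) × 1.007797 − 1000 = 969.299 − 1000 = -30.70‰

-30.7‰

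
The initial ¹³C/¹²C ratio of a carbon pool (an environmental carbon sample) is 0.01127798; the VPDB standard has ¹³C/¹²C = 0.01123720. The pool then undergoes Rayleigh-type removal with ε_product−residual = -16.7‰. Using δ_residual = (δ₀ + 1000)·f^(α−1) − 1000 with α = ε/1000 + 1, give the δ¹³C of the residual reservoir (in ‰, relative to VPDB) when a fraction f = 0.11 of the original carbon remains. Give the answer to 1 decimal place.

41.3‰

δ₀ = (0.01127798/0.01123720 − 1)×1000 = (1.003629 − 1)×1000 = 3.629‰
α − 1 = ε/1000 = -0.0167
f^(α−1) = 0.11^(-0.0167) = 1.037549
δ_res = (3.629 + 1000) × 1.037549 − 1000 = 1041.315 − 1000 = 41.31‰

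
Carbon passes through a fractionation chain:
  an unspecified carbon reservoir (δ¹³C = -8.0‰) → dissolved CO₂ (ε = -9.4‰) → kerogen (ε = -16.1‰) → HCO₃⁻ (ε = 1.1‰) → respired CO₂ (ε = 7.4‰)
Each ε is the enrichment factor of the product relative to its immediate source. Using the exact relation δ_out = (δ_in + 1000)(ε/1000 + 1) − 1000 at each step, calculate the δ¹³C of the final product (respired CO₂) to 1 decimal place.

step 1: δ = (-8.00 + 1000)·(-9.4/1000 + 1) − 1000 = -17.32‰
step 2: δ = (-17.32 + 1000)·(-16.1/1000 + 1) − 1000 = -33.15‰
step 3: δ = (-33.15 + 1000)·(1.1/1000 + 1) − 1000 = -32.08‰
step 4: δ = (-32.08 + 1000)·(7.4/1000 + 1) − 1000 = -24.92‰

-24.9‰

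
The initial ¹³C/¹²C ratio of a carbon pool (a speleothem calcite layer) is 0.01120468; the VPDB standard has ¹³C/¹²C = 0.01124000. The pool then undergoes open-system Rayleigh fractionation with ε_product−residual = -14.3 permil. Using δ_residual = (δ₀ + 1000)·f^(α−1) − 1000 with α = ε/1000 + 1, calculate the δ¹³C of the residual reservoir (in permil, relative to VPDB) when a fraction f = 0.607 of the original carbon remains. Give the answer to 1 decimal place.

4.0 permil

δ₀ = (0.01120468/0.01124000 − 1)×1000 = (0.996858 − 1)×1000 = -3.142 permil
α − 1 = ε/1000 = -0.0143
f^(α−1) = 0.607^(-0.0143) = 1.007164
δ_res = (-3.142 + 1000) × 1.007164 − 1000 = 1004.000 − 1000 = 4.00 permil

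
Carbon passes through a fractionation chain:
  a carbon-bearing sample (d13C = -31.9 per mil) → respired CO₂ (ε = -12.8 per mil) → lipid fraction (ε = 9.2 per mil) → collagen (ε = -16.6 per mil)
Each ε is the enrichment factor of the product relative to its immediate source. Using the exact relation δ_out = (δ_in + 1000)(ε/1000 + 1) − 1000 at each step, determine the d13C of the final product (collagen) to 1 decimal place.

step 1: δ = (-31.90 + 1000)·(-12.8/1000 + 1) − 1000 = -44.29 per mil
step 2: δ = (-44.29 + 1000)·(9.2/1000 + 1) − 1000 = -35.50 per mil
step 3: δ = (-35.50 + 1000)·(-16.6/1000 + 1) − 1000 = -51.51 per mil

-51.5 per mil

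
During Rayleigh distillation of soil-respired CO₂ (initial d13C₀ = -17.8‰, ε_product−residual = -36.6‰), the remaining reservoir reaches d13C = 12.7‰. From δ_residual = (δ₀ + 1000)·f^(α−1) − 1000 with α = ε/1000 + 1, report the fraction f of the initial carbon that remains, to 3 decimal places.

α − 1 = ε/1000 = -0.0366
(δ_res + 1000)/(δ₀ + 1000) = (12.7 + 1000)/(-17.8 + 1000) = 1012.7/982.2 = 1.031053
f = 1.031053^(1/-0.0366) = exp(ln(1.031053)/-0.0366) = exp(0.03058/-0.0366)
f = exp(-0.8355) = 0.4336

0.434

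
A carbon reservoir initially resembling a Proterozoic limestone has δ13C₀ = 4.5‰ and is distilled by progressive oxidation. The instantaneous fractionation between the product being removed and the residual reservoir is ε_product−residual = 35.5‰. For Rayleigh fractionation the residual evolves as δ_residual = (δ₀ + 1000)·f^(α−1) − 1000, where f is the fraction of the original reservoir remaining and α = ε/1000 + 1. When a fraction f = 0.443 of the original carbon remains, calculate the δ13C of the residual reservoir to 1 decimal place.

Rayleigh residual: δ_res = (δ₀ + 1000)·f^(α−1) − 1000
α = ε/1000 + 1 = 1.03550, so α − 1 = 0.03550
f^(α−1) = 0.443^(0.03550) = 0.971510
δ_res = (4.5 + 1000) × 0.971510 − 1000 = 975.882 − 1000 = -24.12‰

-24.1‰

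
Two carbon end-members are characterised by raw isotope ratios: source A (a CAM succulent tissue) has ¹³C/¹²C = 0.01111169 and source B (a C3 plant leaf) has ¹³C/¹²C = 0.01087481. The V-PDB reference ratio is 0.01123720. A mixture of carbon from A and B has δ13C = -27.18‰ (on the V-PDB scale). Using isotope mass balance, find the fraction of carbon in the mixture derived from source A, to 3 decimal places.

δ_A = (0.01111169/0.01123720 − 1)×1000 = (0.988831 − 1)×1000 = -11.169‰
δ_B = (0.01087481/0.01123720 − 1)×1000 = (0.967751 − 1)×1000 = -32.249‰
f_A = (δ_mix − δ_B)/(δ_A − δ_B) = (-27.18 − (-32.249))/(-11.169 − (-32.249))
f_A = 5.069 / 21.080 = 0.2405

0.240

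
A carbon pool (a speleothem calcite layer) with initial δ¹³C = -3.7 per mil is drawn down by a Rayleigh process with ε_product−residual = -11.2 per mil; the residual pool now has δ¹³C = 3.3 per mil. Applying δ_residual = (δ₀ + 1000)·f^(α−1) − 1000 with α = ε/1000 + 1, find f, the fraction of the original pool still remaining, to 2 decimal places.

α − 1 = ε/1000 = -0.0112
(δ_res + 1000)/(δ₀ + 1000) = (3.3 + 1000)/(-3.7 + 1000) = 1003.3/996.3 = 1.007026
f = 1.007026^(1/-0.0112) = exp(ln(1.007026)/-0.0112) = exp(0.00700/-0.0112)
f = exp(-0.6251) = 0.5352

0.54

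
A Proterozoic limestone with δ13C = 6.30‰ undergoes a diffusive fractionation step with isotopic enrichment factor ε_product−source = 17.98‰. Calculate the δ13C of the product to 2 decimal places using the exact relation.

24.39‰

To first order, δ_product ≈ δ_source + ε = 24.28‰.
Exactly, δ_product = (δ_source + 1000)·(ε/1000 + 1) − 1000.
δ_product = (6.30 + 1000) × (17.98/1000 + 1) − 1000
δ_product = 24.393‰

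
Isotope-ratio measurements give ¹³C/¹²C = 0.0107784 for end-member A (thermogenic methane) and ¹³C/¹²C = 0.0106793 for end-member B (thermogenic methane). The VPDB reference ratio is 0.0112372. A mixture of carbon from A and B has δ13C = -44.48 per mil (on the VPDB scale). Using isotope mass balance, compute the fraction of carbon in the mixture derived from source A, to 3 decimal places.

δ_A = (0.0107784/0.0112372 − 1)×1000 = (0.959171 − 1)×1000 = -40.829 per mil
δ_B = (0.0106793/0.0112372 − 1)×1000 = (0.950352 − 1)×1000 = -49.648 per mil
f_A = (δ_mix − δ_B)/(δ_A − δ_B) = (-44.48 − (-49.648))/(-40.829 − (-49.648))
f_A = 5.168 / 8.819 = 0.5860

0.586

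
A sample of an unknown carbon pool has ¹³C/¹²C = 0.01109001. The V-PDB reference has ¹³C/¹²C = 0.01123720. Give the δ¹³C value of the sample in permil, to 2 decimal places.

-13.10 permil

δ¹³C = (R_sample / R_standard − 1) × 1000
R_sample / R_standard = 0.01109001 / 0.01123720 = 0.986902
δ¹³C = (0.986902 − 1) × 1000 = -13.098 permil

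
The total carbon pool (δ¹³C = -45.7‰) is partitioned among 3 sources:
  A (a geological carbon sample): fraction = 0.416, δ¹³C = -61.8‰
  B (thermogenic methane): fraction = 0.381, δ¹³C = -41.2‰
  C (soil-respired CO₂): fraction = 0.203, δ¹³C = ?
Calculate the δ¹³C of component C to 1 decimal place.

-21.2‰

Isotope mass balance: δ_bulk = Σ fᵢ·δᵢ.
-45.7 = 0.416×(-61.8) + 0.381×(-41.2) + 0.203×δ_C
0.203·δ_C = -45.7 − (-41.406) = -4.294
δ_C = -4.294 / 0.203 = -21.15‰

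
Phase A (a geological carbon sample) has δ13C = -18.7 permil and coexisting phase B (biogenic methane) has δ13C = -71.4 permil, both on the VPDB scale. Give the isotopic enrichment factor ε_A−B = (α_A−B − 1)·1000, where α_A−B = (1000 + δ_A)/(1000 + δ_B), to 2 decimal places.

56.75 permil

α_A−B = (1000 + -18.7) / (1000 + -71.4) = 981.3 / 928.6 = 1.056752
ε_A−B = (1.056752 − 1) × 1000 = 56.752 permil
(The approximation ε ≈ δ_A − δ_B would give 52.7 permil.)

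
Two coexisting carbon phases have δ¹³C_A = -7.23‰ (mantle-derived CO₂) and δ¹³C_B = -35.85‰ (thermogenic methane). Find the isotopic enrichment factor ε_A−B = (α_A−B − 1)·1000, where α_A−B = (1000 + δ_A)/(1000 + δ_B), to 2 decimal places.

29.68‰

α_A−B = (1000 + -7.23) / (1000 + -35.85) = 992.77 / 964.15 = 1.029684
ε_A−B = (1.029684 − 1) × 1000 = 29.684‰
(The approximation ε ≈ δ_A − δ_B would give 28.62‰.)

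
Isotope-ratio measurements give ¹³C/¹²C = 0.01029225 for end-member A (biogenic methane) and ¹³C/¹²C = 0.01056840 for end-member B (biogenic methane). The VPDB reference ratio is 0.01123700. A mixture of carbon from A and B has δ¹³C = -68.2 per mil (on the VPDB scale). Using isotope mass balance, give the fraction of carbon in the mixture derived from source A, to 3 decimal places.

δ_A = (0.01029225/0.01123700 − 1)×1000 = (0.915925 − 1)×1000 = -84.075 per mil
δ_B = (0.01056840/0.01123700 − 1)×1000 = (0.940500 − 1)×1000 = -59.500 per mil
f_A = (δ_mix − δ_B)/(δ_A − δ_B) = (-68.2 − (-59.500))/(-84.075 − (-59.500))
f_A = -8.700 / -24.575 = 0.3540

0.354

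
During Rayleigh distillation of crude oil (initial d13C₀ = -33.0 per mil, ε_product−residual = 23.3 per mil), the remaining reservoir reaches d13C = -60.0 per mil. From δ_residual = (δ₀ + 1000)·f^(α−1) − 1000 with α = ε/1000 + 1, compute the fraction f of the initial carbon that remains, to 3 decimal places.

0.297

α − 1 = ε/1000 = 0.0233
(δ_res + 1000)/(δ₀ + 1000) = (-60.0 + 1000)/(-33.0 + 1000) = 940.0/967.0 = 0.972079
f = 0.972079^(1/0.0233) = exp(ln(0.972079)/0.0233) = exp(-0.02832/0.0233)
f = exp(-1.2154) = 0.2966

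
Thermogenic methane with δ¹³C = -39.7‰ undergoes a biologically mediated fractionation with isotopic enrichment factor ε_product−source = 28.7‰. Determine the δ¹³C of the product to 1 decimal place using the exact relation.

To first order, δ_product ≈ δ_source + ε = -11.0‰.
Exactly, δ_product = (δ_source + 1000)·(ε/1000 + 1) − 1000.
δ_product = (-39.7 + 1000) × (28.7/1000 + 1) − 1000
δ_product = -12.14‰

-12.1‰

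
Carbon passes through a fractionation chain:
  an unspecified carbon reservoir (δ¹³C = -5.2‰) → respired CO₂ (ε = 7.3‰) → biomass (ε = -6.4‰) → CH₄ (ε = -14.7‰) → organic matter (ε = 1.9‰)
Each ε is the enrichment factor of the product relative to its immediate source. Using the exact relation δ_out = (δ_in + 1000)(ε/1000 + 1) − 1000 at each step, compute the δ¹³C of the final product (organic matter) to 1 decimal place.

-17.1‰

step 1: δ = (-5.20 + 1000)·(7.3/1000 + 1) − 1000 = 2.06‰
step 2: δ = (2.06 + 1000)·(-6.4/1000 + 1) − 1000 = -4.35‰
step 3: δ = (-4.35 + 1000)·(-14.7/1000 + 1) − 1000 = -18.99‰
step 4: δ = (-18.99 + 1000)·(1.9/1000 + 1) − 1000 = -17.12‰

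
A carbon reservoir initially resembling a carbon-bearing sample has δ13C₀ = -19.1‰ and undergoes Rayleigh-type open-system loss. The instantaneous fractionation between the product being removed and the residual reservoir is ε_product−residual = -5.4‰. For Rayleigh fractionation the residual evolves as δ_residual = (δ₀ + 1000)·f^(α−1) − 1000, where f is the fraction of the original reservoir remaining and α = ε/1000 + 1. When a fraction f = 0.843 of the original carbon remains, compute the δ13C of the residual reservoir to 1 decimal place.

-18.2‰

Rayleigh residual: δ_res = (δ₀ + 1000)·f^(α−1) − 1000
α = ε/1000 + 1 = 0.99460, so α − 1 = -0.00540
f^(α−1) = 0.843^(-0.00540) = 1.000923
δ_res = (-19.1 + 1000) × 1.000923 − 1000 = 981.805 − 1000 = -18.19‰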